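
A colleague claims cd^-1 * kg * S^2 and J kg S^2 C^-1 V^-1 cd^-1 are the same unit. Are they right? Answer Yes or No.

Yes

Left side:
  S = kg⁻¹·m⁻²·s³·A².
  So S² = kg⁻²·m⁻⁴·s⁶·A⁴.
  Combining: cd⁻¹·kg·S² = cd⁻¹ · kg · (kg⁻²·m⁻⁴·s⁶·A⁴) = kg⁻¹·m⁻⁴·s⁶·A⁴·cd⁻¹.
Right side:
  J = kg·m²·s⁻².
  S = kg⁻¹·m⁻²·s³·A².
  So S² = kg⁻²·m⁻⁴·s⁶·A⁴.
  C = s·A.
  So C⁻¹ = s⁻¹·A⁻¹.
  V = kg·m²·s⁻³·A⁻¹.
  So V⁻¹ = kg⁻¹·m⁻²·s³·A.
  Combining: J·kg·S²·C⁻¹·V⁻¹·cd⁻¹ = (kg·m²·s⁻²) · kg · (kg⁻²·m⁻⁴·s⁶·A⁴) · (s⁻¹·A⁻¹) · (kg⁻¹·m⁻²·s³·A) · cd⁻¹ = kg⁻¹·m⁻⁴·s⁶·A⁴·cd⁻¹.
Both reduce to kg⁻¹·m⁻⁴·s⁶·A⁴·cd⁻¹.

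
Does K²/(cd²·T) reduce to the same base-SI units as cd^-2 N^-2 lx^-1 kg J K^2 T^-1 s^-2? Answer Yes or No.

Left side:
  T = kg·s⁻²·A⁻¹.
  So T⁻¹ = kg⁻¹·s²·A.
  Combining: cd⁻²·K²·T⁻¹ = cd⁻² · K² · (kg⁻¹·s²·A) = kg⁻¹·s²·A·K²·cd⁻².
Right side:
  N = kg·m·s⁻².
  So N⁻² = kg⁻²·m⁻²·s⁴.
  lx = m⁻²·cd.
  So lx⁻¹ = m²·cd⁻¹.
  J = kg·m²·s⁻².
  T = kg·s⁻²·A⁻¹.
  So T⁻¹ = kg⁻¹·s²·A.
  Combining: cd⁻²·N⁻²·lx⁻¹·kg·J·K²·T⁻¹·s⁻² = cd⁻² · (kg⁻²·m⁻²·s⁴) · (m²·cd⁻¹) · kg · (kg·m²·s⁻²) · K² · (kg⁻¹·s²·A) · s⁻² = kg⁻¹·m²·s²·A·K²·cd⁻³.
Left is kg⁻¹·s²·A·K²·cd⁻²; right is kg⁻¹·m²·s²·A·K²·cd⁻³ — different.

No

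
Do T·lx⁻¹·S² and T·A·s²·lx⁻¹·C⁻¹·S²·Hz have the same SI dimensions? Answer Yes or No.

Yes

Left side:
  T = kg·s⁻²·A⁻¹.
  lx = m⁻²·cd.
  So lx⁻¹ = m²·cd⁻¹.
  S = kg⁻¹·m⁻²·s³·A².
  So S² = kg⁻²·m⁻⁴·s⁶·A⁴.
  Combining: T·lx⁻¹·S² = (kg·s⁻²·A⁻¹) · (m²·cd⁻¹) · (kg⁻²·m⁻⁴·s⁶·A⁴) = kg⁻¹·m⁻²·s⁴·A³·cd⁻¹.
Right side:
  T = kg·s⁻²·A⁻¹.
  lx = m⁻²·cd.
  So lx⁻¹ = m²·cd⁻¹.
  C = s·A.
  So C⁻¹ = s⁻¹·A⁻¹.
  S = kg⁻¹·m⁻²·s³·A².
  So S² = kg⁻²·m⁻⁴·s⁶·A⁴.
  Hz = s⁻¹.
  Combining: T·A·s²·lx⁻¹·C⁻¹·S²·Hz = (kg·s⁻²·A⁻¹) · A · s² · (m²·cd⁻¹) · (s⁻¹·A⁻¹) · (kg⁻²·m⁻⁴·s⁶·A⁴) · s⁻¹ = kg⁻¹·m⁻²·s⁴·A³·cd⁻¹.
Both reduce to kg⁻¹·m⁻²·s⁴·A³·cd⁻¹.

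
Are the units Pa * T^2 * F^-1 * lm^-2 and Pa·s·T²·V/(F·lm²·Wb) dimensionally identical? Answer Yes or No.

Left side:
  Pa = N/m² (pressure = force per area),
      = kg·m⁻¹·s⁻².
  T = Wb/m² (flux density = flux per area),
      = kg·s⁻²·A⁻¹.
  So T² = kg²·s⁻⁴·A⁻².
  F = C/V (capacitance = charge per voltage),
      = A·s/(kg·m²·s⁻³·A⁻¹) (substituting C and V),
      = kg⁻¹·m⁻²·s⁴·A².
  So F⁻¹ = kg·m²·s⁻⁴·A⁻².
  lm = cd·sr = cd (luminous flux; sr is dimensionless).
  So lm⁻² = cd⁻².
  Combining: Pa·T²·F⁻¹·lm⁻² = (kg·m⁻¹·s⁻²) · (kg²·s⁻⁴·A⁻²) · (kg·m²·s⁻⁴·A⁻²) · cd⁻² = kg⁴·m·s⁻¹⁰·A⁻⁴·cd⁻².
Right side:
  Pa = N/m² (pressure = force per area),
      = kg·m⁻¹·s⁻².
  F = C/V (capacitance = charge per voltage),
      = A·s/(kg·m²·s⁻³·A⁻¹) (substituting C and V),
      = kg⁻¹·m⁻²·s⁴·A².
  So F⁻¹ = kg·m²·s⁻⁴·A⁻².
  lm = cd·sr = cd (luminous flux; sr is dimensionless).
  So lm⁻² = cd⁻².
  T = Wb/m² (flux density = flux per area),
      = kg·s⁻²·A⁻¹.
  So T² = kg²·s⁻⁴·A⁻².
  Wb = V·s (flux: a volt is a weber per second),
      = kg·m²·s⁻²·A⁻¹.
  So Wb⁻¹ = kg⁻¹·m⁻²·s²·A.
  V = W/A (potential = power per current),
      = kg·m²·s⁻³·A⁻¹.
  Combining: Pa·F⁻¹·s·lm⁻²·T²·Wb⁻¹·V = (kg·m⁻¹·s⁻²) · (kg·m²·s⁻⁴·A⁻²) · s · cd⁻² · (kg²·s⁻⁴·A⁻²) · (kg⁻¹·m⁻²·s²·A) · (kg·m²·s⁻³·A⁻¹) = kg⁴·m·s⁻¹⁰·A⁻⁴·cd⁻².
Both reduce to kg⁴·m·s⁻¹⁰·A⁻⁴·cd⁻².

Yes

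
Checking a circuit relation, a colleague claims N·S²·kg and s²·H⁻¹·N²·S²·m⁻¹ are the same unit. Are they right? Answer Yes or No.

Left side:
  N = kg·m/s² = kg·m·s⁻² (force = mass × acceleration).
  S = 1/Ω (conductance is reciprocal resistance),
      = kg⁻¹·m⁻²·s³·A².
  So S² = kg⁻²·m⁻⁴·s⁶·A⁴.
  Combining: N·S²·kg = (kg·m·s⁻²) · (kg⁻²·m⁻⁴·s⁶·A⁴) · kg = m⁻³·s⁴·A⁴.
Right side:
  H = kg·m²·s⁻²·A⁻².
  So H⁻¹ = kg⁻¹·m⁻²·s²·A².
  N = kg·m·s⁻².
  So N² = kg²·m²·s⁻⁴.
  S = kg⁻¹·m⁻²·s³·A².
  So S² = kg⁻²·m⁻⁴·s⁶·A⁴.
  Combining: s²·H⁻¹·N²·S²·m⁻¹ = s² · (kg⁻¹·m⁻²·s²·A²) · (kg²·m²·s⁻⁴) · (kg⁻²·m⁻⁴·s⁶·A⁴) · m⁻¹ = kg⁻¹·m⁻⁵·s⁶·A⁶.
Left is m⁻³·s⁴·A⁴; right is kg⁻¹·m⁻⁵·s⁶·A⁶ — different.

No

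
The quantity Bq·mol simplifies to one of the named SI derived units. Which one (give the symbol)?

Bq = 1/s = s⁻¹ (activity is decays per second).
Combining: Bq·mol = s⁻¹ · mol = s⁻¹·mol.
s⁻¹·mol is the base-SI form of the katal.

kat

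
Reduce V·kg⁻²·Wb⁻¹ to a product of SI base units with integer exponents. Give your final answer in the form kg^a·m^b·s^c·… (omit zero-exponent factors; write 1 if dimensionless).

kg⁻²·s⁻¹

V = kg·m²·s⁻³·A⁻¹.
Wb = kg·m²·s⁻²·A⁻¹.
So Wb⁻¹ = kg⁻¹·m⁻²·s²·A.
Combining: V·kg⁻²·Wb⁻¹ = (kg·m²·s⁻³·A⁻¹) · kg⁻² · (kg⁻¹·m⁻²·s²·A) = kg⁻²·s⁻¹.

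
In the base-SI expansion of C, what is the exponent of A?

1

C = s·A.
The exponent of A is 1.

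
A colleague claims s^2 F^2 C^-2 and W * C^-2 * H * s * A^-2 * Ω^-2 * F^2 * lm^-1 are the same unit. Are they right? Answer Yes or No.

Left side:
  F = C/V (capacitance = charge per voltage),
      = A·s/(kg·m²·s⁻³·A⁻¹) (substituting C and V),
      = kg⁻¹·m⁻²·s⁴·A².
  So F² = kg⁻²·m⁻⁴·s⁸·A⁴.
  C = A·s = s·A (charge = current × time).
  So C⁻² = s⁻²·A⁻².
  Combining: s²·F²·C⁻² = s² · (kg⁻²·m⁻⁴·s⁸·A⁴) · (s⁻²·A⁻²) = kg⁻²·m⁻⁴·s⁸·A².
Right side:
  W = J/s (power = energy per time),
      = kg·m²·s⁻³.
  C = A·s = s·A (charge = current × time).
  So C⁻² = s⁻²·A⁻².
  H = Wb/A (inductance = flux per current),
      = kg·m²·s⁻²·A⁻².
  Ω = V/A (resistance = voltage per current),
      = kg·m²·s⁻³·A⁻².
  So Ω⁻² = kg⁻²·m⁻⁴·s⁶·A⁴.
  F = C/V (capacitance = charge per voltage),
      = A·s/(kg·m²·s⁻³·A⁻¹) (substituting C and V),
      = kg⁻¹·m⁻²·s⁴·A².
  So F² = kg⁻²·m⁻⁴·s⁸·A⁴.
  lm = cd·sr = cd (luminous flux; sr is dimensionless).
  So lm⁻¹ = cd⁻¹.
  Combining: W·C⁻²·H·s·A⁻²·Ω⁻²·F²·lm⁻¹ = (kg·m²·s⁻³) · (s⁻²·A⁻²) · (kg·m²·s⁻²·A⁻²) · s · A⁻² · (kg⁻²·m⁻⁴·s⁶·A⁴) · (kg⁻²·m⁻⁴·s⁸·A⁴) · cd⁻¹ = kg⁻²·m⁻⁴·s⁸·A²·cd⁻¹.
Left is kg⁻²·m⁻⁴·s⁸·A²; right is kg⁻²·m⁻⁴·s⁸·A²·cd⁻¹ — different.

No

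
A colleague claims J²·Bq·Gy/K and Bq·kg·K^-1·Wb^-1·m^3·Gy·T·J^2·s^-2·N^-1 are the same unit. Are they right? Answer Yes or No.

Left side:
  J = kg·m²·s⁻².
  So J² = kg²·m⁴·s⁻⁴.
  Bq = s⁻¹.
  Gy = m²·s⁻².
  Combining: J²·K⁻¹·Bq·Gy = (kg²·m⁴·s⁻⁴) · K⁻¹ · s⁻¹ · (m²·s⁻²) = kg²·m⁶·s⁻⁷·K⁻¹.
Right side:
  Bq = s⁻¹.
  Wb = kg·m²·s⁻²·A⁻¹.
  So Wb⁻¹ = kg⁻¹·m⁻²·s²·A.
  Gy = m²·s⁻².
  T = kg·s⁻²·A⁻¹.
  J = kg·m²·s⁻².
  So J² = kg²·m⁴·s⁻⁴.
  N = kg·m·s⁻².
  So N⁻¹ = kg⁻¹·m⁻¹·s².
  Combining: Bq·kg·K⁻¹·Wb⁻¹·m³·Gy·T·J²·s⁻²·N⁻¹ = s⁻¹ · kg · K⁻¹ · (kg⁻¹·m⁻²·s²·A) · m³ · (m²·s⁻²) · (kg·s⁻²·A⁻¹) · (kg²·m⁴·s⁻⁴) · s⁻² · (kg⁻¹·m⁻¹·s²) = kg²·m⁶·s⁻⁷·K⁻¹.
Both reduce to kg²·m⁶·s⁻⁷·K⁻¹.

Yes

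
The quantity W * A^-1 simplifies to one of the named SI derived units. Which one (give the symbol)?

V

W = J/s (power = energy per time),
    = kg·m²·s⁻³.
Combining: W·A⁻¹ = (kg·m²·s⁻³) · A⁻¹ = kg·m²·s⁻³·A⁻¹.
kg·m²·s⁻³·A⁻¹ is the base-SI form of the volt.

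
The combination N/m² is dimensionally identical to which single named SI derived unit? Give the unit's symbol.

N = kg·m/s² = kg·m·s⁻² (force = mass × acceleration).
Combining: N·m⁻² = (kg·m·s⁻²) · m⁻² = kg·m⁻¹·s⁻².
kg·m⁻¹·s⁻² is the base-SI form of the pascal.

Pa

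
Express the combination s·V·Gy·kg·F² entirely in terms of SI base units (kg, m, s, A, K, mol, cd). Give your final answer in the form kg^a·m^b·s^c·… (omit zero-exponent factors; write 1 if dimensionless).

V = W/A (potential = power per current),
    = kg·m²·s⁻³·A⁻¹.
Gy = J/kg (absorbed dose = energy per mass),
    = m²·s⁻².
F = C/V (capacitance = charge per voltage),
    = A·s/(kg·m²·s⁻³·A⁻¹) (substituting C and V),
    = kg⁻¹·m⁻²·s⁴·A².
So F² = kg⁻²·m⁻⁴·s⁸·A⁴.
Combining: s·V·Gy·kg·F² = s · (kg·m²·s⁻³·A⁻¹) · (m²·s⁻²) · kg · (kg⁻²·m⁻⁴·s⁸·A⁴) = s⁴·A³.

s⁴·A³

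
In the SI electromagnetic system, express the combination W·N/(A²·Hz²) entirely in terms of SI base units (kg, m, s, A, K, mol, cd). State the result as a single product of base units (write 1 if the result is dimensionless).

W = J/s (power = energy per time),
    = kg·m²·s⁻³.
N = kg·m/s² = kg·m·s⁻² (force = mass × acceleration).
Hz = 1/s = s⁻¹ (frequency is cycles per second).
So Hz⁻² = s².
Combining: W·A⁻²·N·Hz⁻² = (kg·m²·s⁻³) · A⁻² · (kg·m·s⁻²) · s² = kg²·m³·s⁻³·A⁻².

kg²·m³·s⁻³·A⁻²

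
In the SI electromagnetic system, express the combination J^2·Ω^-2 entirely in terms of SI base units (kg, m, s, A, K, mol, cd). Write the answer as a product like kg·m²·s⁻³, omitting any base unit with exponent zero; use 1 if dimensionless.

s²·A⁴

J = kg·m²·s⁻².
So J² = kg²·m⁴·s⁻⁴.
Ω = kg·m²·s⁻³·A⁻².
So Ω⁻² = kg⁻²·m⁻⁴·s⁶·A⁴.
Combining: J²·Ω⁻² = (kg²·m⁴·s⁻⁴) · (kg⁻²·m⁻⁴·s⁶·A⁴) = s²·A⁴.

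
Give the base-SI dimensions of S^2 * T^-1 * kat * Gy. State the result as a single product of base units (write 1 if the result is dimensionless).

kg⁻³·m⁻²·s⁵·A⁵·mol

S = kg⁻¹·m⁻²·s³·A².
So S² = kg⁻²·m⁻⁴·s⁶·A⁴.
T = kg·s⁻²·A⁻¹.
So T⁻¹ = kg⁻¹·s²·A.
kat = s⁻¹·mol.
Gy = m²·s⁻².
Combining: S²·T⁻¹·kat·Gy = (kg⁻²·m⁻⁴·s⁶·A⁴) · (kg⁻¹·s²·A) · (s⁻¹·mol) · (m²·s⁻²) = kg⁻³·m⁻²·s⁵·A⁵·mol.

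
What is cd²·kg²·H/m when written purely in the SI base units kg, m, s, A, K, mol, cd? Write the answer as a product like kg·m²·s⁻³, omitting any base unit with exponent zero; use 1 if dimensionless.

H = kg·m²·s⁻²·A⁻².
Combining: cd²·kg²·m⁻¹·H = cd² · kg² · m⁻¹ · (kg·m²·s⁻²·A⁻²) = kg³·m·s⁻²·A⁻²·cd².

kg³·m·s⁻²·A⁻²·cd²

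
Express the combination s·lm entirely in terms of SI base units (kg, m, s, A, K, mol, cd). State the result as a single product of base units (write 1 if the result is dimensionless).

s·cd

lm = cd.
Combining: s·lm = s · cd = s·cd.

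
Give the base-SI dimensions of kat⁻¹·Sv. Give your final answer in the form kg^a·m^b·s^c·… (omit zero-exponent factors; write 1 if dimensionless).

kat = mol/s = s⁻¹·mol (catalytic activity).
So kat⁻¹ = s·mol⁻¹.
Sv = J/kg (equivalent dose = energy per mass),
    = m²·s⁻².
Combining: kat⁻¹·Sv = (s·mol⁻¹) · (m²·s⁻²) = m²·s⁻¹·mol⁻¹.

m²·s⁻¹·mol⁻¹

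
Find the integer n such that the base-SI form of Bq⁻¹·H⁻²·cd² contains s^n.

Bq = 1/s = s⁻¹ (activity is decays per second).
So Bq⁻¹ = s.
H = Wb/A (inductance = flux per current),
    = kg·m²·s⁻²·A⁻².
So H⁻² = kg⁻²·m⁻⁴·s⁴·A⁴.
Combining: Bq⁻¹·H⁻²·cd² = s · (kg⁻²·m⁻⁴·s⁴·A⁴) · cd² = kg⁻²·m⁻⁴·s⁵·A⁴·cd².
The exponent of s is 5.

5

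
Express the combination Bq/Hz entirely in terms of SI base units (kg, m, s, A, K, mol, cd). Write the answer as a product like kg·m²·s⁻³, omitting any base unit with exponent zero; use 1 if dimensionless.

Hz = 1/s = s⁻¹ (frequency is cycles per second).
So Hz⁻¹ = s.
Bq = 1/s = s⁻¹ (activity is decays per second).
Combining: Hz⁻¹·Bq = s · s⁻¹ = 1.

1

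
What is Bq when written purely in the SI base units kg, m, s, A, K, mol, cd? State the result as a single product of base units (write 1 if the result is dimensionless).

Bq = 1/s = s⁻¹ (activity is decays per second).

s⁻¹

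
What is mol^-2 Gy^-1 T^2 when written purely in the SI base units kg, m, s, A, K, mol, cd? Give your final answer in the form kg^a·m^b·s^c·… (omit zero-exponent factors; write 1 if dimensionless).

kg²·m⁻²·s⁻²·A⁻²·mol⁻²

Gy = J/kg (absorbed dose = energy per mass),
    = m²·s⁻².
So Gy⁻¹ = m⁻²·s².
T = Wb/m² (flux density = flux per area),
    = kg·s⁻²·A⁻¹.
So T² = kg²·s⁻⁴·A⁻².
Combining: mol⁻²·Gy⁻¹·T² = mol⁻² · (m⁻²·s²) · (kg²·s⁻⁴·A⁻²) = kg²·m⁻²·s⁻²·A⁻²·mol⁻².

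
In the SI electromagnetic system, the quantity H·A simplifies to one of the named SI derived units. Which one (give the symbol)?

Wb

H = kg·m²·s⁻²·A⁻².
Combining: H·A = (kg·m²·s⁻²·A⁻²) · A = kg·m²·s⁻²·A⁻¹.
kg·m²·s⁻²·A⁻¹ is the base-SI form of the weber.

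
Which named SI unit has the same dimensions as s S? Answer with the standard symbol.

F

S = kg⁻¹·m⁻²·s³·A².
Combining: s·S = s · (kg⁻¹·m⁻²·s³·A²) = kg⁻¹·m⁻²·s⁴·A².
kg⁻¹·m⁻²·s⁴·A² is the base-SI form of the farad.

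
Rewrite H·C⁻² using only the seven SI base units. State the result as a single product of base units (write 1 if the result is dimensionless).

kg·m²·s⁻⁴·A⁻⁴

H = kg·m²·s⁻²·A⁻².
C = s·A.
So C⁻² = s⁻²·A⁻².
Combining: H·C⁻² = (kg·m²·s⁻²·A⁻²) · (s⁻²·A⁻²) = kg·m²·s⁻⁴·A⁻⁴.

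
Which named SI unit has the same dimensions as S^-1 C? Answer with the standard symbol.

S = kg⁻¹·m⁻²·s³·A².
So S⁻¹ = kg·m²·s⁻³·A⁻².
C = s·A.
Combining: S⁻¹·C = (kg·m²·s⁻³·A⁻²) · (s·A) = kg·m²·s⁻²·A⁻¹.
kg·m²·s⁻²·A⁻¹ is the base-SI form of the weber.

Wb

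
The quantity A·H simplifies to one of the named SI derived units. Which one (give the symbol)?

Wb

H = Wb/A (inductance = flux per current),
    = kg·m²·s⁻²·A⁻².
Combining: A·H = A · (kg·m²·s⁻²·A⁻²) = kg·m²·s⁻²·A⁻¹.
kg·m²·s⁻²·A⁻¹ is the base-SI form of the weber.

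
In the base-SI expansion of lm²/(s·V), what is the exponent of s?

2

lm = cd.
So lm² = cd².
V = kg·m²·s⁻³·A⁻¹.
So V⁻¹ = kg⁻¹·m⁻²·s³·A.
Combining: lm²·s⁻¹·V⁻¹ = cd² · s⁻¹ · (kg⁻¹·m⁻²·s³·A) = kg⁻¹·m⁻²·s²·A·cd².
The exponent of s is 2.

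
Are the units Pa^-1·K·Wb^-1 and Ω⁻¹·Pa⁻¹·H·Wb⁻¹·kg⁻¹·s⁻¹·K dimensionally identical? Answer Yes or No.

Left side:
  Pa = N/m² (pressure = force per area),
      = kg·m⁻¹·s⁻².
  So Pa⁻¹ = kg⁻¹·m·s².
  Wb = V·s (flux: a volt is a weber per second),
      = kg·m²·s⁻²·A⁻¹.
  So Wb⁻¹ = kg⁻¹·m⁻²·s²·A.
  Combining: Pa⁻¹·K·Wb⁻¹ = (kg⁻¹·m·s²) · K · (kg⁻¹·m⁻²·s²·A) = kg⁻²·m⁻¹·s⁴·A·K.
Right side:
  Ω = kg·m²·s⁻³·A⁻².
  So Ω⁻¹ = kg⁻¹·m⁻²·s³·A².
  Pa = kg·m⁻¹·s⁻².
  So Pa⁻¹ = kg⁻¹·m·s².
  H = kg·m²·s⁻²·A⁻².
  Wb = kg·m²·s⁻²·A⁻¹.
  So Wb⁻¹ = kg⁻¹·m⁻²·s²·A.
  Combining: Ω⁻¹·Pa⁻¹·H·Wb⁻¹·kg⁻¹·s⁻¹·K = (kg⁻¹·m⁻²·s³·A²) · (kg⁻¹·m·s²) · (kg·m²·s⁻²·A⁻²) · (kg⁻¹·m⁻²·s²·A) · kg⁻¹ · s⁻¹ · K = kg⁻³·m⁻¹·s⁴·A·K.
Left is kg⁻²·m⁻¹·s⁴·A·K; right is kg⁻³·m⁻¹·s⁴·A·K — different.

No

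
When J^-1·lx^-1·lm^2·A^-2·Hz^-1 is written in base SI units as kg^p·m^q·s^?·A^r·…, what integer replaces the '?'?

3

J = kg·m²·s⁻².
So J⁻¹ = kg⁻¹·m⁻²·s².
lx = m⁻²·cd.
So lx⁻¹ = m²·cd⁻¹.
lm = cd.
So lm² = cd².
Hz = s⁻¹.
So Hz⁻¹ = s.
Combining: J⁻¹·lx⁻¹·lm²·A⁻²·Hz⁻¹ = (kg⁻¹·m⁻²·s²) · (m²·cd⁻¹) · cd² · A⁻² · s = kg⁻¹·s³·A⁻²·cd.
The exponent of s is 3.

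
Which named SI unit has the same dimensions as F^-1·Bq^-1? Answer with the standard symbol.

F = kg⁻¹·m⁻²·s⁴·A².
So F⁻¹ = kg·m²·s⁻⁴·A⁻².
Bq = s⁻¹.
So Bq⁻¹ = s.
Combining: F⁻¹·Bq⁻¹ = (kg·m²·s⁻⁴·A⁻²) · s = kg·m²·s⁻³·A⁻².
kg·m²·s⁻³·A⁻² is the base-SI form of the ohm.

Ω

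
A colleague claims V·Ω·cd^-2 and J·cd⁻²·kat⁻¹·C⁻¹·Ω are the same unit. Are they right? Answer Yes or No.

No

Left side:
  V = kg·m²·s⁻³·A⁻¹.
  Ω = kg·m²·s⁻³·A⁻².
  Combining: V·Ω·cd⁻² = (kg·m²·s⁻³·A⁻¹) · (kg·m²·s⁻³·A⁻²) · cd⁻² = kg²·m⁴·s⁻⁶·A⁻³·cd⁻².
Right side:
  J = N·m (work = force × distance),
      = kg·m²·s⁻².
  kat = mol/s = s⁻¹·mol (catalytic activity).
  So kat⁻¹ = s·mol⁻¹.
  C = A·s = s·A (charge = current × time).
  So C⁻¹ = s⁻¹·A⁻¹.
  Ω = V/A (resistance = voltage per current),
      = kg·m²·s⁻³·A⁻².
  Combining: J·cd⁻²·kat⁻¹·C⁻¹·Ω = (kg·m²·s⁻²) · cd⁻² · (s·mol⁻¹) · (s⁻¹·A⁻¹) · (kg·m²·s⁻³·A⁻²) = kg²·m⁴·s⁻⁵·A⁻³·mol⁻¹·cd⁻².
Left is kg²·m⁴·s⁻⁶·A⁻³·cd⁻²; right is kg²·m⁴·s⁻⁵·A⁻³·mol⁻¹·cd⁻² — different.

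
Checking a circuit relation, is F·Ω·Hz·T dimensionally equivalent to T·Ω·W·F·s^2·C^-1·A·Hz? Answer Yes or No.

No

Left side:
  F = kg⁻¹·m⁻²·s⁴·A².
  Ω = kg·m²·s⁻³·A⁻².
  Hz = s⁻¹.
  T = kg·s⁻²·A⁻¹.
  Combining: F·Ω·Hz·T = (kg⁻¹·m⁻²·s⁴·A²) · (kg·m²·s⁻³·A⁻²) · s⁻¹ · (kg·s⁻²·A⁻¹) = kg·s⁻²·A⁻¹.
Right side:
  T = kg·s⁻²·A⁻¹.
  Ω = kg·m²·s⁻³·A⁻².
  W = kg·m²·s⁻³.
  F = kg⁻¹·m⁻²·s⁴·A².
  C = s·A.
  So C⁻¹ = s⁻¹·A⁻¹.
  Hz = s⁻¹.
  Combining: T·Ω·W·F·s²·C⁻¹·A·Hz = (kg·s⁻²·A⁻¹) · (kg·m²·s⁻³·A⁻²) · (kg·m²·s⁻³) · (kg⁻¹·m⁻²·s⁴·A²) · s² · (s⁻¹·A⁻¹) · A · s⁻¹ = kg²·m²·s⁻⁴·A⁻¹.
Left is kg·s⁻²·A⁻¹; right is kg²·m²·s⁻⁴·A⁻¹ — different.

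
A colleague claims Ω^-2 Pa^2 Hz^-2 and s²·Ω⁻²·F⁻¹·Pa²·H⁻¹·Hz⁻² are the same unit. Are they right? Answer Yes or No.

Yes

Left side:
  Ω = V/A (resistance = voltage per current),
      = kg·m²·s⁻³·A⁻².
  So Ω⁻² = kg⁻²·m⁻⁴·s⁶·A⁴.
  Pa = N/m² (pressure = force per area),
      = kg·m⁻¹·s⁻².
  So Pa² = kg²·m⁻²·s⁻⁴.
  Hz = 1/s = s⁻¹ (frequency is cycles per second).
  So Hz⁻² = s².
  Combining: Ω⁻²·Pa²·Hz⁻² = (kg⁻²·m⁻⁴·s⁶·A⁴) · (kg²·m⁻²·s⁻⁴) · s² = m⁻⁶·s⁴·A⁴.
Right side:
  Ω = kg·m²·s⁻³·A⁻².
  So Ω⁻² = kg⁻²·m⁻⁴·s⁶·A⁴.
  F = kg⁻¹·m⁻²·s⁴·A².
  So F⁻¹ = kg·m²·s⁻⁴·A⁻².
  Pa = kg·m⁻¹·s⁻².
  So Pa² = kg²·m⁻²·s⁻⁴.
  H = kg·m²·s⁻²·A⁻².
  So H⁻¹ = kg⁻¹·m⁻²·s²·A².
  Hz = s⁻¹.
  So Hz⁻² = s².
  Combining: s²·Ω⁻²·F⁻¹·Pa²·H⁻¹·Hz⁻² = s² · (kg⁻²·m⁻⁴·s⁶·A⁴) · (kg·m²·s⁻⁴·A⁻²) · (kg²·m⁻²·s⁻⁴) · (kg⁻¹·m⁻²·s²·A²) · s² = m⁻⁶·s⁴·A⁴.
Both reduce to m⁻⁶·s⁴·A⁴.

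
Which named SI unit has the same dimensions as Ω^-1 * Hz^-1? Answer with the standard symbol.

Ω = kg·m²·s⁻³·A⁻².
So Ω⁻¹ = kg⁻¹·m⁻²·s³·A².
Hz = s⁻¹.
So Hz⁻¹ = s.
Combining: Ω⁻¹·Hz⁻¹ = (kg⁻¹·m⁻²·s³·A²) · s = kg⁻¹·m⁻²·s⁴·A².
kg⁻¹·m⁻²·s⁴·A² is the base-SI form of the farad.

F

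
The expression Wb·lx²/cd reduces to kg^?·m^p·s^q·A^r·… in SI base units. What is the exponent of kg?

1

Wb = V·s (flux: a volt is a weber per second),
    = kg·m²·s⁻²·A⁻¹.
lx = lm/m² (illuminance = luminous flux per area),
    = m⁻²·cd.
So lx² = m⁻⁴·cd².
Combining: cd⁻¹·Wb·lx² = cd⁻¹ · (kg·m²·s⁻²·A⁻¹) · (m⁻⁴·cd²) = kg·m⁻²·s⁻²·A⁻¹·cd.
The exponent of kg is 1.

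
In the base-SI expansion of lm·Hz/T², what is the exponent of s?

T = Wb/m² (flux density = flux per area),
    = kg·s⁻²·A⁻¹.
So T⁻² = kg⁻²·s⁴·A².
lm = cd·sr = cd (luminous flux; sr is dimensionless).
Hz = 1/s = s⁻¹ (frequency is cycles per second).
Combining: T⁻²·lm·Hz = (kg⁻²·s⁴·A²) · cd · s⁻¹ = kg⁻²·s³·A²·cd.
The exponent of s is 3.

3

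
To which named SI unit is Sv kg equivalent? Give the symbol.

J

Sv = m²·s⁻².
Combining: Sv·kg = (m²·s⁻²) · kg = kg·m²·s⁻².
kg·m²·s⁻² is the base-SI form of the joule.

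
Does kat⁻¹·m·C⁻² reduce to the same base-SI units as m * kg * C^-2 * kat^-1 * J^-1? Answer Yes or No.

Left side:
  kat = mol/s = s⁻¹·mol (catalytic activity).
  So kat⁻¹ = s·mol⁻¹.
  C = A·s = s·A (charge = current × time).
  So C⁻² = s⁻²·A⁻².
  Combining: kat⁻¹·m·C⁻² = (s·mol⁻¹) · m · (s⁻²·A⁻²) = m·s⁻¹·A⁻²·mol⁻¹.
Right side:
  C = A·s = s·A (charge = current × time).
  So C⁻² = s⁻²·A⁻².
  kat = mol/s = s⁻¹·mol (catalytic activity).
  So kat⁻¹ = s·mol⁻¹.
  J = N·m (work = force × distance),
      = kg·m²·s⁻².
  So J⁻¹ = kg⁻¹·m⁻²·s².
  Combining: m·kg·C⁻²·kat⁻¹·J⁻¹ = m · kg · (s⁻²·A⁻²) · (s·mol⁻¹) · (kg⁻¹·m⁻²·s²) = m⁻¹·s·A⁻²·mol⁻¹.
Left is m·s⁻¹·A⁻²·mol⁻¹; right is m⁻¹·s·A⁻²·mol⁻¹ — different.

No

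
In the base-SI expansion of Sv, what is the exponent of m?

2

Sv = J/kg (equivalent dose = energy per mass),
    = m²·s⁻².
The exponent of m is 2.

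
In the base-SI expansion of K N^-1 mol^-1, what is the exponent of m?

N = kg·m/s² = kg·m·s⁻² (force = mass × acceleration).
So N⁻¹ = kg⁻¹·m⁻¹·s².
Combining: K·N⁻¹·mol⁻¹ = K · (kg⁻¹·m⁻¹·s²) · mol⁻¹ = kg⁻¹·m⁻¹·s²·K·mol⁻¹.
The exponent of m is -1.

-1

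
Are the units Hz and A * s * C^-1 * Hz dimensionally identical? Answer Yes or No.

Yes

Left side:
  Hz = 1/s = s⁻¹ (frequency is cycles per second).
Right side:
  C = s·A.
  So C⁻¹ = s⁻¹·A⁻¹.
  Hz = s⁻¹.
  Combining: A·s·C⁻¹·Hz = A · s · (s⁻¹·A⁻¹) · s⁻¹ = s⁻¹.
Both reduce to s⁻¹.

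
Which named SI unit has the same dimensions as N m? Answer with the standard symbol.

N = kg·m/s² = kg·m·s⁻² (force = mass × acceleration).
Combining: N·m = (kg·m·s⁻²) · m = kg·m²·s⁻².
kg·m²·s⁻² is the base-SI form of the joule.

J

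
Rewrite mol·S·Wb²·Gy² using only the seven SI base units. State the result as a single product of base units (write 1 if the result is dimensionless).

S = 1/Ω (conductance is reciprocal resistance),
    = kg⁻¹·m⁻²·s³·A².
Wb = V·s (flux: a volt is a weber per second),
    = kg·m²·s⁻²·A⁻¹.
So Wb² = kg²·m⁴·s⁻⁴·A⁻².
Gy = J/kg (absorbed dose = energy per mass),
    = m²·s⁻².
So Gy² = m⁴·s⁻⁴.
Combining: mol·S·Wb²·Gy² = mol · (kg⁻¹·m⁻²·s³·A²) · (kg²·m⁴·s⁻⁴·A⁻²) · (m⁴·s⁻⁴) = kg·m⁶·s⁻⁵·mol.

kg·m⁶·s⁻⁵·mol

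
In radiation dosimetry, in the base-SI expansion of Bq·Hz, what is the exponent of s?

-2

Bq = s⁻¹.
Hz = s⁻¹.
Combining: Bq·Hz = s⁻¹ · s⁻¹ = s⁻².
The exponent of s is -2.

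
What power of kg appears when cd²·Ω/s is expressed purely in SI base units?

Ω = kg·m²·s⁻³·A⁻².
Combining: cd²·s⁻¹·Ω = cd² · s⁻¹ · (kg·m²·s⁻³·A⁻²) = kg·m²·s⁻⁴·A⁻²·cd².
The exponent of kg is 1.

1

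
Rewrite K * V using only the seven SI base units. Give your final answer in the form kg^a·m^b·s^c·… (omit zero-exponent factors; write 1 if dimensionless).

kg·m²·s⁻³·A⁻¹·K

V = W/A (potential = power per current),
    = kg·m²·s⁻³·A⁻¹.
Combining: K·V = K · (kg·m²·s⁻³·A⁻¹) = kg·m²·s⁻³·A⁻¹·K.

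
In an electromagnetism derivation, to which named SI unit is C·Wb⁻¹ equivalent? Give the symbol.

C = A·s = s·A (charge = current × time).
Wb = V·s (flux: a volt is a weber per second),
    = kg·m²·s⁻²·A⁻¹.
So Wb⁻¹ = kg⁻¹·m⁻²·s²·A.
Combining: C·Wb⁻¹ = (s·A) · (kg⁻¹·m⁻²·s²·A) = kg⁻¹·m⁻²·s³·A².
kg⁻¹·m⁻²·s³·A² is the base-SI form of the siemens.

S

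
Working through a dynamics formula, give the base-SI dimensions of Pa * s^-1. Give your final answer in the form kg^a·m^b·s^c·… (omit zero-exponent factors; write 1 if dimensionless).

kg·m⁻¹·s⁻³

Pa = N/m² (pressure = force per area),
    = kg·m⁻¹·s⁻².
Combining: Pa·s⁻¹ = (kg·m⁻¹·s⁻²) · s⁻¹ = kg·m⁻¹·s⁻³.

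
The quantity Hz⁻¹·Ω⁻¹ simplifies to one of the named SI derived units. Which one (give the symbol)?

Hz = 1/s = s⁻¹ (frequency is cycles per second).
So Hz⁻¹ = s.
Ω = V/A (resistance = voltage per current),
    = kg·m²·s⁻³·A⁻².
So Ω⁻¹ = kg⁻¹·m⁻²·s³·A².
Combining: Hz⁻¹·Ω⁻¹ = s · (kg⁻¹·m⁻²·s³·A²) = kg⁻¹·m⁻²·s⁴·A².
kg⁻¹·m⁻²·s⁴·A² is the base-SI form of the farad.

F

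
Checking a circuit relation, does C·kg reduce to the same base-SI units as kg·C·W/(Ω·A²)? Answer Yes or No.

Left side:
  C = A·s = s·A (charge = current × time).
  Combining: C·kg = (s·A) · kg = kg·s·A.
Right side:
  C = A·s = s·A (charge = current × time).
  W = J/s (power = energy per time),
      = kg·m²·s⁻³.
  Ω = V/A (resistance = voltage per current),
      = kg·m²·s⁻³·A⁻².
  So Ω⁻¹ = kg⁻¹·m⁻²·s³·A².
  Combining: kg·C·W·Ω⁻¹·A⁻² = kg · (s·A) · (kg·m²·s⁻³) · (kg⁻¹·m⁻²·s³·A²) · A⁻² = kg·s·A.
Both reduce to kg·s·A.

Yes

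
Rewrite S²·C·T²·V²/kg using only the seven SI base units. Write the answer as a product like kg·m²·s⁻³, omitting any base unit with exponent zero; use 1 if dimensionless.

kg·s⁻³·A

S = 1/Ω (conductance is reciprocal resistance),
    = kg⁻¹·m⁻²·s³·A².
So S² = kg⁻²·m⁻⁴·s⁶·A⁴.
C = A·s = s·A (charge = current × time).
T = Wb/m² (flux density = flux per area),
    = kg·s⁻²·A⁻¹.
So T² = kg²·s⁻⁴·A⁻².
V = W/A (potential = power per current),
    = kg·m²·s⁻³·A⁻¹.
So V² = kg²·m⁴·s⁻⁶·A⁻².
Combining: S²·C·kg⁻¹·T²·V² = (kg⁻²·m⁻⁴·s⁶·A⁴) · (s·A) · kg⁻¹ · (kg²·s⁻⁴·A⁻²) · (kg²·m⁴·s⁻⁶·A⁻²) = kg·s⁻³·A.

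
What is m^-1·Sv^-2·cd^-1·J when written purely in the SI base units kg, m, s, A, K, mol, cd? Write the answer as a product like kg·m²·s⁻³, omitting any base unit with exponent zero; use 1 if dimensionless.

kg·m⁻³·s²·cd⁻¹

Sv = J/kg (equivalent dose = energy per mass),
    = m²·s⁻².
So Sv⁻² = m⁻⁴·s⁴.
J = N·m (work = force × distance),
    = kg·m²·s⁻².
Combining: m⁻¹·Sv⁻²·cd⁻¹·J = m⁻¹ · (m⁻⁴·s⁴) · cd⁻¹ · (kg·m²·s⁻²) = kg·m⁻³·s²·cd⁻¹.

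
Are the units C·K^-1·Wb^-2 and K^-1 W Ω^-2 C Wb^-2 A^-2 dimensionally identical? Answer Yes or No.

No

Left side:
  C = A·s = s·A (charge = current × time).
  Wb = V·s (flux: a volt is a weber per second),
      = kg·m²·s⁻²·A⁻¹.
  So Wb⁻² = kg⁻²·m⁻⁴·s⁴·A².
  Combining: C·K⁻¹·Wb⁻² = (s·A) · K⁻¹ · (kg⁻²·m⁻⁴·s⁴·A²) = kg⁻²·m⁻⁴·s⁵·A³·K⁻¹.
Right side:
  W = kg·m²·s⁻³.
  Ω = kg·m²·s⁻³·A⁻².
  So Ω⁻² = kg⁻²·m⁻⁴·s⁶·A⁴.
  C = s·A.
  Wb = kg·m²·s⁻²·A⁻¹.
  So Wb⁻² = kg⁻²·m⁻⁴·s⁴·A².
  Combining: K⁻¹·W·Ω⁻²·C·Wb⁻²·A⁻² = K⁻¹ · (kg·m²·s⁻³) · (kg⁻²·m⁻⁴·s⁶·A⁴) · (s·A) · (kg⁻²·m⁻⁴·s⁴·A²) · A⁻² = kg⁻³·m⁻⁶·s⁸·A⁵·K⁻¹.
Left is kg⁻²·m⁻⁴·s⁵·A³·K⁻¹; right is kg⁻³·m⁻⁶·s⁸·A⁵·K⁻¹ — different.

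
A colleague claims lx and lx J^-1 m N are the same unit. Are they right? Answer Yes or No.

Left side:
  lx = m⁻²·cd.
Right side:
  lx = lm/m² (illuminance = luminous flux per area),
      = m⁻²·cd.
  J = N·m (work = force × distance),
      = kg·m²·s⁻².
  So J⁻¹ = kg⁻¹·m⁻²·s².
  N = kg·m/s² = kg·m·s⁻² (force = mass × acceleration).
  Combining: lx·J⁻¹·m·N = (m⁻²·cd) · (kg⁻¹·m⁻²·s²) · m · (kg·m·s⁻²) = m⁻²·cd.
Both reduce to m⁻²·cd.

Yes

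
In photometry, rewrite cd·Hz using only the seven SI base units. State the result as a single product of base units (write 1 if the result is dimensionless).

Hz = s⁻¹.
Combining: cd·Hz = cd · s⁻¹ = s⁻¹·cd.

s⁻¹·cd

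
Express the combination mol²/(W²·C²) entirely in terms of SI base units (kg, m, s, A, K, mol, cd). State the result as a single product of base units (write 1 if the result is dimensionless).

kg⁻²·m⁻⁴·s⁴·A⁻²·mol²

W = J/s (power = energy per time),
    = kg·m²·s⁻³.
So W⁻² = kg⁻²·m⁻⁴·s⁶.
C = A·s = s·A (charge = current × time).
So C⁻² = s⁻²·A⁻².
Combining: W⁻²·C⁻²·mol² = (kg⁻²·m⁻⁴·s⁶) · (s⁻²·A⁻²) · mol² = kg⁻²·m⁻⁴·s⁴·A⁻²·mol².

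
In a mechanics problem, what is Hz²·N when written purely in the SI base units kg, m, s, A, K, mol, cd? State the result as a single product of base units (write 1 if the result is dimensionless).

Hz = 1/s = s⁻¹ (frequency is cycles per second).
So Hz² = s⁻².
N = kg·m/s² = kg·m·s⁻² (force = mass × acceleration).
Combining: Hz²·N = s⁻² · (kg·m·s⁻²) = kg·m·s⁻⁴.

kg·m·s⁻⁴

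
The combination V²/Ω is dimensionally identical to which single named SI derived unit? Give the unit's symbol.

W

V = kg·m²·s⁻³·A⁻¹.
So V² = kg²·m⁴·s⁻⁶·A⁻².
Ω = kg·m²·s⁻³·A⁻².
So Ω⁻¹ = kg⁻¹·m⁻²·s³·A².
Combining: V²·Ω⁻¹ = (kg²·m⁴·s⁻⁶·A⁻²) · (kg⁻¹·m⁻²·s³·A²) = kg·m²·s⁻³.
kg·m²·s⁻³ is the base-SI form of the watt.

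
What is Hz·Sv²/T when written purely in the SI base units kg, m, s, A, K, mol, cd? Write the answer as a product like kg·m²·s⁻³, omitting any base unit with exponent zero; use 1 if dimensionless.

Hz = 1/s = s⁻¹ (frequency is cycles per second).
T = Wb/m² (flux density = flux per area),
    = kg·s⁻²·A⁻¹.
So T⁻¹ = kg⁻¹·s²·A.
Sv = J/kg (equivalent dose = energy per mass),
    = m²·s⁻².
So Sv² = m⁴·s⁻⁴.
Combining: Hz·T⁻¹·Sv² = s⁻¹ · (kg⁻¹·s²·A) · (m⁴·s⁻⁴) = kg⁻¹·m⁴·s⁻³·A.

kg⁻¹·m⁴·s⁻³·A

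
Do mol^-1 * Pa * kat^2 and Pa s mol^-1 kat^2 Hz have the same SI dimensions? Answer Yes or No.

Left side:
  Pa = kg·m⁻¹·s⁻².
  kat = s⁻¹·mol.
  So kat² = s⁻²·mol².
  Combining: mol⁻¹·Pa·kat² = mol⁻¹ · (kg·m⁻¹·s⁻²) · (s⁻²·mol²) = kg·m⁻¹·s⁻⁴·mol.
Right side:
  Pa = N/m² (pressure = force per area),
      = kg·m⁻¹·s⁻².
  kat = mol/s = s⁻¹·mol (catalytic activity).
  So kat² = s⁻²·mol².
  Hz = 1/s = s⁻¹ (frequency is cycles per second).
  Combining: Pa·s·mol⁻¹·kat²·Hz = (kg·m⁻¹·s⁻²) · s · mol⁻¹ · (s⁻²·mol²) · s⁻¹ = kg·m⁻¹·s⁻⁴·mol.
Both reduce to kg·m⁻¹·s⁻⁴·mol.

Yes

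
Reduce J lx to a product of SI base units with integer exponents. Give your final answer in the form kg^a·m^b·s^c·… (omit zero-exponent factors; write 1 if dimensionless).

J = N·m (work = force × distance),
    = kg·m²·s⁻².
lx = lm/m² (illuminance = luminous flux per area),
    = m⁻²·cd.
Combining: J·lx = (kg·m²·s⁻²) · (m⁻²·cd) = kg·s⁻²·cd.

kg·s⁻²·cd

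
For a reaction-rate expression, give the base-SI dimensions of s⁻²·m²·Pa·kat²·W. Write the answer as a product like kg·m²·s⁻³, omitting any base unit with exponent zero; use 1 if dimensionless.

kg²·m³·s⁻⁹·mol²

Pa = kg·m⁻¹·s⁻².
kat = s⁻¹·mol.
So kat² = s⁻²·mol².
W = kg·m²·s⁻³.
Combining: s⁻²·m²·Pa·kat²·W = s⁻² · m² · (kg·m⁻¹·s⁻²) · (s⁻²·mol²) · (kg·m²·s⁻³) = kg²·m³·s⁻⁹·mol².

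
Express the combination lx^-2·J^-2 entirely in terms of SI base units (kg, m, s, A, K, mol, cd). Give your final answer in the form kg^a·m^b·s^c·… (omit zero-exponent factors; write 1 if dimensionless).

kg⁻²·s⁴·cd⁻²

lx = lm/m² (illuminance = luminous flux per area),
    = m⁻²·cd.
So lx⁻² = m⁴·cd⁻².
J = N·m (work = force × distance),
    = kg·m²·s⁻².
So J⁻² = kg⁻²·m⁻⁴·s⁴.
Combining: lx⁻²·J⁻² = (m⁴·cd⁻²) · (kg⁻²·m⁻⁴·s⁴) = kg⁻²·s⁴·cd⁻².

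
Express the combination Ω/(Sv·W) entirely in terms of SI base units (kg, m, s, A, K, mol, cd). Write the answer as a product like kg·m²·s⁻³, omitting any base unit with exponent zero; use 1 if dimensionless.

m⁻²·s²·A⁻²

Sv = m²·s⁻².
So Sv⁻¹ = m⁻²·s².
Ω = kg·m²·s⁻³·A⁻².
W = kg·m²·s⁻³.
So W⁻¹ = kg⁻¹·m⁻²·s³.
Combining: Sv⁻¹·Ω·W⁻¹ = (m⁻²·s²) · (kg·m²·s⁻³·A⁻²) · (kg⁻¹·m⁻²·s³) = m⁻²·s²·A⁻².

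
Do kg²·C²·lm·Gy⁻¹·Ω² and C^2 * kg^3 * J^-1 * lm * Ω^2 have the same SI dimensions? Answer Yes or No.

Yes

Left side:
  C = A·s = s·A (charge = current × time).
  So C² = s²·A².
  lm = cd·sr = cd (luminous flux; sr is dimensionless).
  Gy = J/kg (absorbed dose = energy per mass),
      = m²·s⁻².
  So Gy⁻¹ = m⁻²·s².
  Ω = V/A (resistance = voltage per current),
      = kg·m²·s⁻³·A⁻².
  So Ω² = kg²·m⁴·s⁻⁶·A⁻⁴.
  Combining: kg²·C²·lm·Gy⁻¹·Ω² = kg² · (s²·A²) · cd · (m⁻²·s²) · (kg²·m⁴·s⁻⁶·A⁻⁴) = kg⁴·m²·s⁻²·A⁻²·cd.
Right side:
  C = A·s = s·A (charge = current × time).
  So C² = s²·A².
  J = N·m (work = force × distance),
      = kg·m²·s⁻².
  So J⁻¹ = kg⁻¹·m⁻²·s².
  lm = cd·sr = cd (luminous flux; sr is dimensionless).
  Ω = V/A (resistance = voltage per current),
      = kg·m²·s⁻³·A⁻².
  So Ω² = kg²·m⁴·s⁻⁶·A⁻⁴.
  Combining: C²·kg³·J⁻¹·lm·Ω² = (s²·A²) · kg³ · (kg⁻¹·m⁻²·s²) · cd · (kg²·m⁴·s⁻⁶·A⁻⁴) = kg⁴·m²·s⁻²·A⁻²·cd.
Both reduce to kg⁴·m²·s⁻²·A⁻²·cd.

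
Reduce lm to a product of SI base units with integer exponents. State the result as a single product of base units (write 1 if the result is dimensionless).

cd

lm = cd·sr = cd (luminous flux; sr is dimensionless).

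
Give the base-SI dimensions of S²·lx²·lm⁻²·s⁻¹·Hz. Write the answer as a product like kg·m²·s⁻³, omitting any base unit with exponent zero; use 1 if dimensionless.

S = 1/Ω (conductance is reciprocal resistance),
    = kg⁻¹·m⁻²·s³·A².
So S² = kg⁻²·m⁻⁴·s⁶·A⁴.
lx = lm/m² (illuminance = luminous flux per area),
    = m⁻²·cd.
So lx² = m⁻⁴·cd².
lm = cd·sr = cd (luminous flux; sr is dimensionless).
So lm⁻² = cd⁻².
Hz = 1/s = s⁻¹ (frequency is cycles per second).
Combining: S²·lx²·lm⁻²·s⁻¹·Hz = (kg⁻²·m⁻⁴·s⁶·A⁴) · (m⁻⁴·cd²) · cd⁻² · s⁻¹ · s⁻¹ = kg⁻²·m⁻⁸·s⁴·A⁴.

kg⁻²·m⁻⁸·s⁴·A⁴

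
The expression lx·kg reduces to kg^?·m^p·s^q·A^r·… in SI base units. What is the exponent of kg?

lx = m⁻²·cd.
Combining: lx·kg = (m⁻²·cd) · kg = kg·m⁻²·cd.
The exponent of kg is 1.

1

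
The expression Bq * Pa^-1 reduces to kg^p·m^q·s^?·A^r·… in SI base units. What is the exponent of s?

Bq = 1/s = s⁻¹ (activity is decays per second).
Pa = N/m² (pressure = force per area),
    = kg·m⁻¹·s⁻².
So Pa⁻¹ = kg⁻¹·m·s².
Combining: Bq·Pa⁻¹ = s⁻¹ · (kg⁻¹·m·s²) = kg⁻¹·m·s.
The exponent of s is 1.

1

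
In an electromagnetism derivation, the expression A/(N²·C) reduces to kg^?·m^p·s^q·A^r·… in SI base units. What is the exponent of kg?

-2

N = kg·m/s² = kg·m·s⁻² (force = mass × acceleration).
So N⁻² = kg⁻²·m⁻²·s⁴.
C = A·s = s·A (charge = current × time).
So C⁻¹ = s⁻¹·A⁻¹.
Combining: A·N⁻²·C⁻¹ = A · (kg⁻²·m⁻²·s⁴) · (s⁻¹·A⁻¹) = kg⁻²·m⁻²·s³.
The exponent of kg is -2.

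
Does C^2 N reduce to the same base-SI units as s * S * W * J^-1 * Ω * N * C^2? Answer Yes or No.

Left side:
  C = A·s = s·A (charge = current × time).
  So C² = s²·A².
  N = kg·m/s² = kg·m·s⁻² (force = mass × acceleration).
  Combining: C²·N = (s²·A²) · (kg·m·s⁻²) = kg·m·A².
Right side:
  S = kg⁻¹·m⁻²·s³·A².
  W = kg·m²·s⁻³.
  J = kg·m²·s⁻².
  So J⁻¹ = kg⁻¹·m⁻²·s².
  Ω = kg·m²·s⁻³·A⁻².
  N = kg·m·s⁻².
  C = s·A.
  So C² = s²·A².
  Combining: s·S·W·J⁻¹·Ω·N·C² = s · (kg⁻¹·m⁻²·s³·A²) · (kg·m²·s⁻³) · (kg⁻¹·m⁻²·s²) · (kg·m²·s⁻³·A⁻²) · (kg·m·s⁻²) · (s²·A²) = kg·m·A².
Both reduce to kg·m·A².

Yes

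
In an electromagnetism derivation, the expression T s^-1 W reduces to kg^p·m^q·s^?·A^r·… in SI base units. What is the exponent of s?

T = kg·s⁻²·A⁻¹.
W = kg·m²·s⁻³.
Combining: T·s⁻¹·W = (kg·s⁻²·A⁻¹) · s⁻¹ · (kg·m²·s⁻³) = kg²·m²·s⁻⁶·A⁻¹.
The exponent of s is -6.

-6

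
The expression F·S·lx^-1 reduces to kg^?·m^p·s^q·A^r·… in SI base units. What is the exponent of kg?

-2

F = C/V (capacitance = charge per voltage),
    = A·s/(kg·m²·s⁻³·A⁻¹) (substituting C and V),
    = kg⁻¹·m⁻²·s⁴·A².
S = 1/Ω (conductance is reciprocal resistance),
    = kg⁻¹·m⁻²·s³·A².
lx = lm/m² (illuminance = luminous flux per area),
    = m⁻²·cd.
So lx⁻¹ = m²·cd⁻¹.
Combining: F·S·lx⁻¹ = (kg⁻¹·m⁻²·s⁴·A²) · (kg⁻¹·m⁻²·s³·A²) · (m²·cd⁻¹) = kg⁻²·m⁻²·s⁷·A⁴·cd⁻¹.
The exponent of kg is -2.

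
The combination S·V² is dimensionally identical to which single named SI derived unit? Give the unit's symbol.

S = kg⁻¹·m⁻²·s³·A².
V = kg·m²·s⁻³·A⁻¹.
So V² = kg²·m⁴·s⁻⁶·A⁻².
Combining: S·V² = (kg⁻¹·m⁻²·s³·A²) · (kg²·m⁴·s⁻⁶·A⁻²) = kg·m²·s⁻³.
kg·m²·s⁻³ is the base-SI form of the watt.

W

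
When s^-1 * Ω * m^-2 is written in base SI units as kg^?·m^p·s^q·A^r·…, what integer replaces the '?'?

Ω = kg·m²·s⁻³·A⁻².
Combining: s⁻¹·Ω·m⁻² = s⁻¹ · (kg·m²·s⁻³·A⁻²) · m⁻² = kg·s⁻⁴·A⁻².
The exponent of kg is 1.

1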